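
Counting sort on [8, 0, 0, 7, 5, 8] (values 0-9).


Input: [8, 0, 0, 7, 5, 8]
Counts: [2, 0, 0, 0, 0, 1, 0, 1, 2, 0]

Sorted: [0, 0, 5, 7, 8, 8]


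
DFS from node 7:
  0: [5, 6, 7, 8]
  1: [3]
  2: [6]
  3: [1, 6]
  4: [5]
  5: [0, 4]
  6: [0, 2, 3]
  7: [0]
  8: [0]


Visit 7, push [0]
Visit 0, push [8, 6, 5]
Visit 5, push [4]
Visit 4, push []
Visit 6, push [3, 2]
Visit 2, push []
Visit 3, push [1]
Visit 1, push []
Visit 8, push []

DFS order: [7, 0, 5, 4, 6, 2, 3, 1, 8]


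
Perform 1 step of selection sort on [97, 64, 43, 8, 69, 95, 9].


Initial: [97, 64, 43, 8, 69, 95, 9]
Step 1: min=8 at 3
  Swap: [8, 64, 43, 97, 69, 95, 9]

After 1 step: [8, 64, 43, 97, 69, 95, 9]


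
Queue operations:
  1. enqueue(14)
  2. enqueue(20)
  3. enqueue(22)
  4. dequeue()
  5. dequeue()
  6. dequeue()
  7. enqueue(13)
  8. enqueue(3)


enqueue(14) -> [14]
enqueue(20) -> [14, 20]
enqueue(22) -> [14, 20, 22]
dequeue()->14, [20, 22]
dequeue()->20, [22]
dequeue()->22, []
enqueue(13) -> [13]
enqueue(3) -> [13, 3]

Final queue: [13, 3]


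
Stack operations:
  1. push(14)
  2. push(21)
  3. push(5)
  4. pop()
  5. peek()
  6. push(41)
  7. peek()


push(14) -> [14]
push(21) -> [14, 21]
push(5) -> [14, 21, 5]
pop()->5, [14, 21]
peek()->21
push(41) -> [14, 21, 41]
peek()->41

Final stack: [14, 21, 41]


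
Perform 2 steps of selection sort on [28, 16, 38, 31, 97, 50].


Initial: [28, 16, 38, 31, 97, 50]
Step 1: min=16 at 1
  Swap: [16, 28, 38, 31, 97, 50]
Step 2: min=28 at 1
  Swap: [16, 28, 38, 31, 97, 50]

After 2 steps: [16, 28, 38, 31, 97, 50]


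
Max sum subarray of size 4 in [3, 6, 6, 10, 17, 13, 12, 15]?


[0:4]: 25
[1:5]: 39
[2:6]: 46
[3:7]: 52
[4:8]: 57

Max: 57 at [4:8]


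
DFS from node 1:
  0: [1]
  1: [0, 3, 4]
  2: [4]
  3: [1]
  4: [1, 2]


Visit 1, push [4, 3, 0]
Visit 0, push []
Visit 3, push []
Visit 4, push [2]
Visit 2, push []

DFS order: [1, 0, 3, 4, 2]


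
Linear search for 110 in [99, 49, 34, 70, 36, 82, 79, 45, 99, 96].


i=0: 99!=110
i=1: 49!=110
i=2: 34!=110
i=3: 70!=110
i=4: 36!=110
i=5: 82!=110
i=6: 79!=110
i=7: 45!=110
i=8: 99!=110
i=9: 96!=110

Not found, 10 comps


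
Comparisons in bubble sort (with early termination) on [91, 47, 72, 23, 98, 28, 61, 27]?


Algorithm: bubble sort (with early termination)
Input: [91, 47, 72, 23, 98, 28, 61, 27]
Sorted: [23, 27, 28, 47, 61, 72, 91, 98]

28


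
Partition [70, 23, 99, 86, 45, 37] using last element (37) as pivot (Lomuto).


Pivot: 37
  23 <= 37: swap -> [23, 70, 99, 86, 45, 37]
Place pivot at 1: [23, 37, 99, 86, 45, 70]

Partitioned: [23, 37, 99, 86, 45, 70]


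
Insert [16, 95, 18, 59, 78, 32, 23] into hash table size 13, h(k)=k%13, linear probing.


Insert 16: h=3 -> slot 3
Insert 95: h=4 -> slot 4
Insert 18: h=5 -> slot 5
Insert 59: h=7 -> slot 7
Insert 78: h=0 -> slot 0
Insert 32: h=6 -> slot 6
Insert 23: h=10 -> slot 10

Table: [78, None, None, 16, 95, 18, 32, 59, None, None, 23, None, None]


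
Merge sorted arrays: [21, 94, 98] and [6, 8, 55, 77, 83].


Take 6 from B
Take 8 from B
Take 21 from A
Take 55 from B
Take 77 from B
Take 83 from B

Merged: [6, 8, 21, 55, 77, 83, 94, 98]


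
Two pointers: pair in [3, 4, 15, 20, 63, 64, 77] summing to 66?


lo=0(3)+hi=6(77)=80
lo=0(3)+hi=5(64)=67
lo=0(3)+hi=4(63)=66

Yes: 3+63=66


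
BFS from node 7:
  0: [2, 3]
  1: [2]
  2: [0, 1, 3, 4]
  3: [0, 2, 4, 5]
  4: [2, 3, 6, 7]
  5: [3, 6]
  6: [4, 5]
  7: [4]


Visit 7, enqueue [4]
Visit 4, enqueue [2, 3, 6]
Visit 2, enqueue [0, 1]
Visit 3, enqueue [5]
Visit 6, enqueue []
Visit 0, enqueue []
Visit 1, enqueue []
Visit 5, enqueue []

BFS order: [7, 4, 2, 3, 6, 0, 1, 5]


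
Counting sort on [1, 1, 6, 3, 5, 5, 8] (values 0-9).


Input: [1, 1, 6, 3, 5, 5, 8]
Counts: [0, 2, 0, 1, 0, 2, 1, 0, 1, 0]

Sorted: [1, 1, 3, 5, 5, 6, 8]


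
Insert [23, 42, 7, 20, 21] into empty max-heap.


Insert 23: [23]
Insert 42: [42, 23]
Insert 7: [42, 23, 7]
Insert 20: [42, 23, 7, 20]
Insert 21: [42, 23, 7, 20, 21]

Final heap: [42, 23, 7, 20, 21]


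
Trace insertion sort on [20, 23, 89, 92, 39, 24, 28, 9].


Initial: [20, 23, 89, 92, 39, 24, 28, 9]
Insert 23: [20, 23, 89, 92, 39, 24, 28, 9]
Insert 89: [20, 23, 89, 92, 39, 24, 28, 9]
Insert 92: [20, 23, 89, 92, 39, 24, 28, 9]
Insert 39: [20, 23, 39, 89, 92, 24, 28, 9]
Insert 24: [20, 23, 24, 39, 89, 92, 28, 9]
Insert 28: [20, 23, 24, 28, 39, 89, 92, 9]
Insert 9: [9, 20, 23, 24, 28, 39, 89, 92]

Sorted: [9, 20, 23, 24, 28, 39, 89, 92]


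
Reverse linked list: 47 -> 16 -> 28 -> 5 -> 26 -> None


Step 1: curr=47, set curr.next=prev(None) | reversed so far: 47
Step 2: curr=16, set curr.next=prev(47) | reversed so far: 16 -> 47
Step 3: curr=28, set curr.next=prev(16) | reversed so far: 28 -> 16 -> 47
Step 4: curr=5, set curr.next=prev(28) | reversed so far: 5 -> 28 -> 16 -> 47
Step 5: curr=26, set curr.next=prev(5) | reversed so far: 26 -> 5 -> 28 -> 16 -> 47

26 -> 5 -> 28 -> 16 -> 47 -> None


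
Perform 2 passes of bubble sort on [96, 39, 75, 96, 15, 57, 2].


Initial: [96, 39, 75, 96, 15, 57, 2]
Pass 1: [39, 75, 96, 15, 57, 2, 96] (5 swaps)
Pass 2: [39, 75, 15, 57, 2, 96, 96] (3 swaps)

After 2 passes: [39, 75, 15, 57, 2, 96, 96]


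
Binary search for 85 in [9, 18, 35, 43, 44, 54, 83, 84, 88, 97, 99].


Step 1: lo=0, hi=10, mid=5, val=54
Step 2: lo=6, hi=10, mid=8, val=88
Step 3: lo=6, hi=7, mid=6, val=83
Step 4: lo=7, hi=7, mid=7, val=84

Not found


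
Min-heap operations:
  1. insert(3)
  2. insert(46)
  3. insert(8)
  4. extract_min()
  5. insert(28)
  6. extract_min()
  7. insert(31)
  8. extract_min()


insert(3) -> [3]
insert(46) -> [3, 46]
insert(8) -> [3, 46, 8]
extract_min()->3, [8, 46]
insert(28) -> [8, 46, 28]
extract_min()->8, [28, 46]
insert(31) -> [28, 46, 31]
extract_min()->28, [31, 46]

Final heap: [31, 46]


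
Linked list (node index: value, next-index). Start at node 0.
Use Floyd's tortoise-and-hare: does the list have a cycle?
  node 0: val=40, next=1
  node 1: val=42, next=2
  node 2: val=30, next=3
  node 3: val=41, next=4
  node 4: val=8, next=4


Floyd's tortoise (slow, +1) and hare (fast, +2):
  init: slow=0, fast=0
  step 1: slow=1, fast=2
  step 2: slow=2, fast=4
  step 3: slow=3, fast=4
  step 4: slow=4, fast=4
  slow == fast at node 4: cycle detected

Cycle: yes


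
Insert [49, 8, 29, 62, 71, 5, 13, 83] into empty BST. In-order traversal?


Insert 49: root
Insert 8: L from 49
Insert 29: L from 49 -> R from 8
Insert 62: R from 49
Insert 71: R from 49 -> R from 62
Insert 5: L from 49 -> L from 8
Insert 13: L from 49 -> R from 8 -> L from 29
Insert 83: R from 49 -> R from 62 -> R from 71

In-order: [5, 8, 13, 29, 49, 62, 71, 83]


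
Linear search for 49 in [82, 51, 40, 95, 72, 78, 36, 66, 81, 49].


i=0: 82!=49
i=1: 51!=49
i=2: 40!=49
i=3: 95!=49
i=4: 72!=49
i=5: 78!=49
i=6: 36!=49
i=7: 66!=49
i=8: 81!=49
i=9: 49==49 found!

Found at 9, 10 comps


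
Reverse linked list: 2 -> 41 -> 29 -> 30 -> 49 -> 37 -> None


Step 1: curr=2, set curr.next=prev(None) | reversed so far: 2
Step 2: curr=41, set curr.next=prev(2) | reversed so far: 41 -> 2
Step 3: curr=29, set curr.next=prev(41) | reversed so far: 29 -> 41 -> 2
Step 4: curr=30, set curr.next=prev(29) | reversed so far: 30 -> 29 -> 41 -> 2
Step 5: curr=49, set curr.next=prev(30) | reversed so far: 49 -> 30 -> 29 -> 41 -> 2
Step 6: curr=37, set curr.next=prev(49) | reversed so far: 37 -> 49 -> 30 -> 29 -> 41 -> 2

37 -> 49 -> 30 -> 29 -> 41 -> 2 -> None


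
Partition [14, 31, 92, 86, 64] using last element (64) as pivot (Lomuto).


Pivot: 64
  14 <= 64: advance i (no swap)
  31 <= 64: advance i (no swap)
Place pivot at 2: [14, 31, 64, 86, 92]

Partitioned: [14, 31, 64, 86, 92]


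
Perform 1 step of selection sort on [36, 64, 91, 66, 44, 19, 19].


Initial: [36, 64, 91, 66, 44, 19, 19]
Step 1: min=19 at 5
  Swap: [19, 64, 91, 66, 44, 36, 19]

After 1 step: [19, 64, 91, 66, 44, 36, 19]


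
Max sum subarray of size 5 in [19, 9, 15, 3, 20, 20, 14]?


[0:5]: 66
[1:6]: 67
[2:7]: 72

Max: 72 at [2:7]


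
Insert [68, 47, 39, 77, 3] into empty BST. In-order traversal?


Insert 68: root
Insert 47: L from 68
Insert 39: L from 68 -> L from 47
Insert 77: R from 68
Insert 3: L from 68 -> L from 47 -> L from 39

In-order: [3, 39, 47, 68, 77]


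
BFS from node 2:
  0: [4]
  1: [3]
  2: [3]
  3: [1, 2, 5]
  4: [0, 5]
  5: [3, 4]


Visit 2, enqueue [3]
Visit 3, enqueue [1, 5]
Visit 1, enqueue []
Visit 5, enqueue [4]
Visit 4, enqueue [0]
Visit 0, enqueue []

BFS order: [2, 3, 1, 5, 4, 0]


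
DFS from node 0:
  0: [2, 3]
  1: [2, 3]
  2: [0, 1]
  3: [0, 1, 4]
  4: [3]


Visit 0, push [3, 2]
Visit 2, push [1]
Visit 1, push [3]
Visit 3, push [4]
Visit 4, push []

DFS order: [0, 2, 1, 3, 4]


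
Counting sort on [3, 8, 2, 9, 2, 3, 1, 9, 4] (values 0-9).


Input: [3, 8, 2, 9, 2, 3, 1, 9, 4]
Counts: [0, 1, 2, 2, 1, 0, 0, 0, 1, 2]

Sorted: [1, 2, 2, 3, 3, 4, 8, 9, 9]


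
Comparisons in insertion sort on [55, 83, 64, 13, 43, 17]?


Algorithm: insertion sort
Input: [55, 83, 64, 13, 43, 17]
Sorted: [13, 17, 43, 55, 64, 83]

15


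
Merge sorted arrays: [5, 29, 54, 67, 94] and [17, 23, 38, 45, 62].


Take 5 from A
Take 17 from B
Take 23 from B
Take 29 from A
Take 38 from B
Take 45 from B
Take 54 from A
Take 62 from B

Merged: [5, 17, 23, 29, 38, 45, 54, 62, 67, 94]


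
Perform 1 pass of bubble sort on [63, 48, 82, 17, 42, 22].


Initial: [63, 48, 82, 17, 42, 22]
Pass 1: [48, 63, 17, 42, 22, 82] (4 swaps)

After 1 pass: [48, 63, 17, 42, 22, 82]


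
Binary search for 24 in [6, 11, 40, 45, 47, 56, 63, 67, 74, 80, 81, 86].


Step 1: lo=0, hi=11, mid=5, val=56
Step 2: lo=0, hi=4, mid=2, val=40
Step 3: lo=0, hi=1, mid=0, val=6
Step 4: lo=1, hi=1, mid=1, val=11

Not found


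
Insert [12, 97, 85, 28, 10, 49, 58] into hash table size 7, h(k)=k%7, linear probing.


Insert 12: h=5 -> slot 5
Insert 97: h=6 -> slot 6
Insert 85: h=1 -> slot 1
Insert 28: h=0 -> slot 0
Insert 10: h=3 -> slot 3
Insert 49: h=0, 2 probes -> slot 2
Insert 58: h=2, 2 probes -> slot 4

Table: [28, 85, 49, 10, 58, 12, 97]


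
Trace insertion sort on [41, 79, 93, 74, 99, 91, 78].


Initial: [41, 79, 93, 74, 99, 91, 78]
Insert 79: [41, 79, 93, 74, 99, 91, 78]
Insert 93: [41, 79, 93, 74, 99, 91, 78]
Insert 74: [41, 74, 79, 93, 99, 91, 78]
Insert 99: [41, 74, 79, 93, 99, 91, 78]
Insert 91: [41, 74, 79, 91, 93, 99, 78]
Insert 78: [41, 74, 78, 79, 91, 93, 99]

Sorted: [41, 74, 78, 79, 91, 93, 99]


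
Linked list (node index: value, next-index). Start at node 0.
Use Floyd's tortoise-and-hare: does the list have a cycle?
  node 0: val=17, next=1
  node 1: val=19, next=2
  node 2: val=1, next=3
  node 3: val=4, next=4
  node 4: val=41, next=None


Floyd's tortoise (slow, +1) and hare (fast, +2):
  init: slow=0, fast=0
  step 1: slow=1, fast=2
  step 2: slow=2, fast=4
  step 3: fast -> None, no cycle

Cycle: no


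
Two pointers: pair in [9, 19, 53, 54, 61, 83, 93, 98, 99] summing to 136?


lo=0(9)+hi=8(99)=108
lo=1(19)+hi=8(99)=118
lo=2(53)+hi=8(99)=152
lo=2(53)+hi=7(98)=151
lo=2(53)+hi=6(93)=146
lo=2(53)+hi=5(83)=136

Yes: 53+83=136


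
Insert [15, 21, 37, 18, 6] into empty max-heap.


Insert 15: [15]
Insert 21: [21, 15]
Insert 37: [37, 15, 21]
Insert 18: [37, 18, 21, 15]
Insert 6: [37, 18, 21, 15, 6]

Final heap: [37, 18, 21, 15, 6]


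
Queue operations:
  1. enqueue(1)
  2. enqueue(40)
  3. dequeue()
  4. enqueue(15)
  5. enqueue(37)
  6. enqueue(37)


enqueue(1) -> [1]
enqueue(40) -> [1, 40]
dequeue()->1, [40]
enqueue(15) -> [40, 15]
enqueue(37) -> [40, 15, 37]
enqueue(37) -> [40, 15, 37, 37]

Final queue: [40, 15, 37, 37]


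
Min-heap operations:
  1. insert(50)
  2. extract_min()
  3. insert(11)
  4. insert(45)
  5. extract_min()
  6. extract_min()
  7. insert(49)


insert(50) -> [50]
extract_min()->50, []
insert(11) -> [11]
insert(45) -> [11, 45]
extract_min()->11, [45]
extract_min()->45, []
insert(49) -> [49]

Final heap: [49]


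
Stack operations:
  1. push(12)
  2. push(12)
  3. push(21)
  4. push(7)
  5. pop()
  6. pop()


push(12) -> [12]
push(12) -> [12, 12]
push(21) -> [12, 12, 21]
push(7) -> [12, 12, 21, 7]
pop()->7, [12, 12, 21]
pop()->21, [12, 12]

Final stack: [12, 12]


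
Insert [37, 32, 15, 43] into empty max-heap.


Insert 37: [37]
Insert 32: [37, 32]
Insert 15: [37, 32, 15]
Insert 43: [43, 37, 15, 32]

Final heap: [43, 37, 15, 32]


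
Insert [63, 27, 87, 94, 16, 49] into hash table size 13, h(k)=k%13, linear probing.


Insert 63: h=11 -> slot 11
Insert 27: h=1 -> slot 1
Insert 87: h=9 -> slot 9
Insert 94: h=3 -> slot 3
Insert 16: h=3, 1 probes -> slot 4
Insert 49: h=10 -> slot 10

Table: [None, 27, None, 94, 16, None, None, None, None, 87, 49, 63, None]


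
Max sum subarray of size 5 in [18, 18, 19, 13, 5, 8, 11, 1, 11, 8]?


[0:5]: 73
[1:6]: 63
[2:7]: 56
[3:8]: 38
[4:9]: 36
[5:10]: 39

Max: 73 at [0:5]


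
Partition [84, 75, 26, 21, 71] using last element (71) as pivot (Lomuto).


Pivot: 71
  26 <= 71: swap -> [26, 75, 84, 21, 71]
  21 <= 71: swap -> [26, 21, 84, 75, 71]
Place pivot at 2: [26, 21, 71, 75, 84]

Partitioned: [26, 21, 71, 75, 84]


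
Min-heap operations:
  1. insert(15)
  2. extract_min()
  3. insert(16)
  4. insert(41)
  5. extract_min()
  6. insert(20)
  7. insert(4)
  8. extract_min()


insert(15) -> [15]
extract_min()->15, []
insert(16) -> [16]
insert(41) -> [16, 41]
extract_min()->16, [41]
insert(20) -> [20, 41]
insert(4) -> [4, 41, 20]
extract_min()->4, [20, 41]

Final heap: [20, 41]


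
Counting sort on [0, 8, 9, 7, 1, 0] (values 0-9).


Input: [0, 8, 9, 7, 1, 0]
Counts: [2, 1, 0, 0, 0, 0, 0, 1, 1, 1]

Sorted: [0, 0, 1, 7, 8, 9]


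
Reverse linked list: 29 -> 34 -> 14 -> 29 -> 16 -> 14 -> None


Step 1: curr=29, set curr.next=prev(None) | reversed so far: 29
Step 2: curr=34, set curr.next=prev(29) | reversed so far: 34 -> 29
Step 3: curr=14, set curr.next=prev(34) | reversed so far: 14 -> 34 -> 29
Step 4: curr=29, set curr.next=prev(14) | reversed so far: 29 -> 14 -> 34 -> 29
Step 5: curr=16, set curr.next=prev(29) | reversed so far: 16 -> 29 -> 14 -> 34 -> 29
Step 6: curr=14, set curr.next=prev(16) | reversed so far: 14 -> 16 -> 29 -> 14 -> 34 -> 29

14 -> 16 -> 29 -> 14 -> 34 -> 29 -> None


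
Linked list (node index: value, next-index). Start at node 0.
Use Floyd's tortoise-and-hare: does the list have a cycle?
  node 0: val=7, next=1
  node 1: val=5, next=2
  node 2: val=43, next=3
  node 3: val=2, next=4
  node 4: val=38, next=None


Floyd's tortoise (slow, +1) and hare (fast, +2):
  init: slow=0, fast=0
  step 1: slow=1, fast=2
  step 2: slow=2, fast=4
  step 3: fast -> None, no cycle

Cycle: no


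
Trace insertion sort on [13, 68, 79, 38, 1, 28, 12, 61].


Initial: [13, 68, 79, 38, 1, 28, 12, 61]
Insert 68: [13, 68, 79, 38, 1, 28, 12, 61]
Insert 79: [13, 68, 79, 38, 1, 28, 12, 61]
Insert 38: [13, 38, 68, 79, 1, 28, 12, 61]
Insert 1: [1, 13, 38, 68, 79, 28, 12, 61]
Insert 28: [1, 13, 28, 38, 68, 79, 12, 61]
Insert 12: [1, 12, 13, 28, 38, 68, 79, 61]
Insert 61: [1, 12, 13, 28, 38, 61, 68, 79]

Sorted: [1, 12, 13, 28, 38, 61, 68, 79]


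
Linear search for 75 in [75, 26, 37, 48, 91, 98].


i=0: 75==75 found!

Found at 0, 1 comps


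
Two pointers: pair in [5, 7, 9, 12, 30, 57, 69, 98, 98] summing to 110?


lo=0(5)+hi=8(98)=103
lo=1(7)+hi=8(98)=105
lo=2(9)+hi=8(98)=107
lo=3(12)+hi=8(98)=110

Yes: 12+98=110


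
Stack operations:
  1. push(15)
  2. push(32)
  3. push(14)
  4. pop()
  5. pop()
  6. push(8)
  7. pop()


push(15) -> [15]
push(32) -> [15, 32]
push(14) -> [15, 32, 14]
pop()->14, [15, 32]
pop()->32, [15]
push(8) -> [15, 8]
pop()->8, [15]

Final stack: [15]


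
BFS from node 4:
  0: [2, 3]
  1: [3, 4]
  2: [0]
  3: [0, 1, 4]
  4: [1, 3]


Visit 4, enqueue [1, 3]
Visit 1, enqueue []
Visit 3, enqueue [0]
Visit 0, enqueue [2]
Visit 2, enqueue []

BFS order: [4, 1, 3, 0, 2]


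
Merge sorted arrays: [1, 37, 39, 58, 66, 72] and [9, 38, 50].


Take 1 from A
Take 9 from B
Take 37 from A
Take 38 from B
Take 39 from A
Take 50 from B

Merged: [1, 9, 37, 38, 39, 50, 58, 66, 72]


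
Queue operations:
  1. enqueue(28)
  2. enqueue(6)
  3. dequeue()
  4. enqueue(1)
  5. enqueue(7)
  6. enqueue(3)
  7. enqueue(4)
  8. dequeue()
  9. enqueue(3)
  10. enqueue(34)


enqueue(28) -> [28]
enqueue(6) -> [28, 6]
dequeue()->28, [6]
enqueue(1) -> [6, 1]
enqueue(7) -> [6, 1, 7]
enqueue(3) -> [6, 1, 7, 3]
enqueue(4) -> [6, 1, 7, 3, 4]
dequeue()->6, [1, 7, 3, 4]
enqueue(3) -> [1, 7, 3, 4, 3]
enqueue(34) -> [1, 7, 3, 4, 3, 34]

Final queue: [1, 7, 3, 4, 3, 34]


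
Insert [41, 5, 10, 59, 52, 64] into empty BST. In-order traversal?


Insert 41: root
Insert 5: L from 41
Insert 10: L from 41 -> R from 5
Insert 59: R from 41
Insert 52: R from 41 -> L from 59
Insert 64: R from 41 -> R from 59

In-order: [5, 10, 41, 52, 59, 64]


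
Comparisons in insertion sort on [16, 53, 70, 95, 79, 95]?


Algorithm: insertion sort
Input: [16, 53, 70, 95, 79, 95]
Sorted: [16, 53, 70, 79, 95, 95]

6


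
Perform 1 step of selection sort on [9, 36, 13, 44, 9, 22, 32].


Initial: [9, 36, 13, 44, 9, 22, 32]
Step 1: min=9 at 0
  Swap: [9, 36, 13, 44, 9, 22, 32]

After 1 step: [9, 36, 13, 44, 9, 22, 32]


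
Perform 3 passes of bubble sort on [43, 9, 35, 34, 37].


Initial: [43, 9, 35, 34, 37]
Pass 1: [9, 35, 34, 37, 43] (4 swaps)
Pass 2: [9, 34, 35, 37, 43] (1 swaps)
Pass 3: [9, 34, 35, 37, 43] (0 swaps)

After 3 passes: [9, 34, 35, 37, 43]


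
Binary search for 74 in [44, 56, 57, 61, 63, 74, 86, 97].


Step 1: lo=0, hi=7, mid=3, val=61
Step 2: lo=4, hi=7, mid=5, val=74

Found at index 5


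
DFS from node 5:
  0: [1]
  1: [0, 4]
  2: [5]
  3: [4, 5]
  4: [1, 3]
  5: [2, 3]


Visit 5, push [3, 2]
Visit 2, push []
Visit 3, push [4]
Visit 4, push [1]
Visit 1, push [0]
Visit 0, push []

DFS order: [5, 2, 3, 4, 1, 0]


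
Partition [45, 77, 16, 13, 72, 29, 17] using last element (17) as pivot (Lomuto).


Pivot: 17
  16 <= 17: swap -> [16, 77, 45, 13, 72, 29, 17]
  13 <= 17: swap -> [16, 13, 45, 77, 72, 29, 17]
Place pivot at 2: [16, 13, 17, 77, 72, 29, 45]

Partitioned: [16, 13, 17, 77, 72, 29, 45]


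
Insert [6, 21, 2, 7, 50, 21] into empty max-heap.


Insert 6: [6]
Insert 21: [21, 6]
Insert 2: [21, 6, 2]
Insert 7: [21, 7, 2, 6]
Insert 50: [50, 21, 2, 6, 7]
Insert 21: [50, 21, 21, 6, 7, 2]

Final heap: [50, 21, 21, 6, 7, 2]


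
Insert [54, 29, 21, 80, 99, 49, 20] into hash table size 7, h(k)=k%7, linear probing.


Insert 54: h=5 -> slot 5
Insert 29: h=1 -> slot 1
Insert 21: h=0 -> slot 0
Insert 80: h=3 -> slot 3
Insert 99: h=1, 1 probes -> slot 2
Insert 49: h=0, 4 probes -> slot 4
Insert 20: h=6 -> slot 6

Table: [21, 29, 99, 80, 49, 54, 20]


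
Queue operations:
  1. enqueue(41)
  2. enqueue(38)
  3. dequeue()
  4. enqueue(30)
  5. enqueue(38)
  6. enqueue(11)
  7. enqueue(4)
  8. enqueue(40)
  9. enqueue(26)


enqueue(41) -> [41]
enqueue(38) -> [41, 38]
dequeue()->41, [38]
enqueue(30) -> [38, 30]
enqueue(38) -> [38, 30, 38]
enqueue(11) -> [38, 30, 38, 11]
enqueue(4) -> [38, 30, 38, 11, 4]
enqueue(40) -> [38, 30, 38, 11, 4, 40]
enqueue(26) -> [38, 30, 38, 11, 4, 40, 26]

Final queue: [38, 30, 38, 11, 4, 40, 26]


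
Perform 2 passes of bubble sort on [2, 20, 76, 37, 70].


Initial: [2, 20, 76, 37, 70]
Pass 1: [2, 20, 37, 70, 76] (2 swaps)
Pass 2: [2, 20, 37, 70, 76] (0 swaps)

After 2 passes: [2, 20, 37, 70, 76]


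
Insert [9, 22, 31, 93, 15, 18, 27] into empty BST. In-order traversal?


Insert 9: root
Insert 22: R from 9
Insert 31: R from 9 -> R from 22
Insert 93: R from 9 -> R from 22 -> R from 31
Insert 15: R from 9 -> L from 22
Insert 18: R from 9 -> L from 22 -> R from 15
Insert 27: R from 9 -> R from 22 -> L from 31

In-order: [9, 15, 18, 22, 27, 31, 93]


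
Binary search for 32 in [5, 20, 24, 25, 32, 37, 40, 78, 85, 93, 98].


Step 1: lo=0, hi=10, mid=5, val=37
Step 2: lo=0, hi=4, mid=2, val=24
Step 3: lo=3, hi=4, mid=3, val=25
Step 4: lo=4, hi=4, mid=4, val=32

Found at index 4


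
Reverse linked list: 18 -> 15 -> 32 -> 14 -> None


Step 1: curr=18, set curr.next=prev(None) | reversed so far: 18
Step 2: curr=15, set curr.next=prev(18) | reversed so far: 15 -> 18
Step 3: curr=32, set curr.next=prev(15) | reversed so far: 32 -> 15 -> 18
Step 4: curr=14, set curr.next=prev(32) | reversed so far: 14 -> 32 -> 15 -> 18

14 -> 32 -> 15 -> 18 -> None


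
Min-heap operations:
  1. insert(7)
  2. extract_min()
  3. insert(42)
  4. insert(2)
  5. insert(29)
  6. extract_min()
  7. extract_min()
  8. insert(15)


insert(7) -> [7]
extract_min()->7, []
insert(42) -> [42]
insert(2) -> [2, 42]
insert(29) -> [2, 42, 29]
extract_min()->2, [29, 42]
extract_min()->29, [42]
insert(15) -> [15, 42]

Final heap: [15, 42]


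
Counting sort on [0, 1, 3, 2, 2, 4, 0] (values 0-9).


Input: [0, 1, 3, 2, 2, 4, 0]
Counts: [2, 1, 2, 1, 1, 0, 0, 0, 0, 0]

Sorted: [0, 0, 1, 2, 2, 3, 4]


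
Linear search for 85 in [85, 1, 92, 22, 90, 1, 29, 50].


i=0: 85==85 found!

Found at 0, 1 comps


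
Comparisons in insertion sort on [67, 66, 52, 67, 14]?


Algorithm: insertion sort
Input: [67, 66, 52, 67, 14]
Sorted: [14, 52, 66, 67, 67]

8


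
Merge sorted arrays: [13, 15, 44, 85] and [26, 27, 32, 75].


Take 13 from A
Take 15 from A
Take 26 from B
Take 27 from B
Take 32 from B
Take 44 from A
Take 75 from B

Merged: [13, 15, 26, 27, 32, 44, 75, 85]


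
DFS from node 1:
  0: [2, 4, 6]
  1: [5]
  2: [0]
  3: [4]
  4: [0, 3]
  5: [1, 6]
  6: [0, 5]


Visit 1, push [5]
Visit 5, push [6]
Visit 6, push [0]
Visit 0, push [4, 2]
Visit 2, push []
Visit 4, push [3]
Visit 3, push []

DFS order: [1, 5, 6, 0, 2, 4, 3]


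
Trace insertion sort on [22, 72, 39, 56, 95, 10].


Initial: [22, 72, 39, 56, 95, 10]
Insert 72: [22, 72, 39, 56, 95, 10]
Insert 39: [22, 39, 72, 56, 95, 10]
Insert 56: [22, 39, 56, 72, 95, 10]
Insert 95: [22, 39, 56, 72, 95, 10]
Insert 10: [10, 22, 39, 56, 72, 95]

Sorted: [10, 22, 39, 56, 72, 95]


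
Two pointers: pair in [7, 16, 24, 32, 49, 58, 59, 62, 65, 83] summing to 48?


lo=0(7)+hi=9(83)=90
lo=0(7)+hi=8(65)=72
lo=0(7)+hi=7(62)=69
lo=0(7)+hi=6(59)=66
lo=0(7)+hi=5(58)=65
lo=0(7)+hi=4(49)=56
lo=0(7)+hi=3(32)=39
lo=1(16)+hi=3(32)=48

Yes: 16+32=48


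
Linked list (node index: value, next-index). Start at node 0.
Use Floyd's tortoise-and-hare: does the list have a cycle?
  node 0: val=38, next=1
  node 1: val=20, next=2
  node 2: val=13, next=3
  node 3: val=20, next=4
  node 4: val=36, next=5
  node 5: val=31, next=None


Floyd's tortoise (slow, +1) and hare (fast, +2):
  init: slow=0, fast=0
  step 1: slow=1, fast=2
  step 2: slow=2, fast=4
  step 3: fast 4->5->None, no cycle

Cycle: no


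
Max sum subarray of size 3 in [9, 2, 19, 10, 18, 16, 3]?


[0:3]: 30
[1:4]: 31
[2:5]: 47
[3:6]: 44
[4:7]: 37

Max: 47 at [2:5]


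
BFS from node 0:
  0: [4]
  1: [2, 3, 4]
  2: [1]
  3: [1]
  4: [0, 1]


Visit 0, enqueue [4]
Visit 4, enqueue [1]
Visit 1, enqueue [2, 3]
Visit 2, enqueue []
Visit 3, enqueue []

BFS order: [0, 4, 1, 2, 3]


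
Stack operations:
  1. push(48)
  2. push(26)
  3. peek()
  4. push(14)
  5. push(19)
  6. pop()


push(48) -> [48]
push(26) -> [48, 26]
peek()->26
push(14) -> [48, 26, 14]
push(19) -> [48, 26, 14, 19]
pop()->19, [48, 26, 14]

Final stack: [48, 26, 14]


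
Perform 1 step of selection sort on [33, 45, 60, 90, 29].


Initial: [33, 45, 60, 90, 29]
Step 1: min=29 at 4
  Swap: [29, 45, 60, 90, 33]

After 1 step: [29, 45, 60, 90, 33]


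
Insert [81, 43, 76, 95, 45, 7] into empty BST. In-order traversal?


Insert 81: root
Insert 43: L from 81
Insert 76: L from 81 -> R from 43
Insert 95: R from 81
Insert 45: L from 81 -> R from 43 -> L from 76
Insert 7: L from 81 -> L from 43

In-order: [7, 43, 45, 76, 81, 95]


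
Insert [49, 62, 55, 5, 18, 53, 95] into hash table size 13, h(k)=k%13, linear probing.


Insert 49: h=10 -> slot 10
Insert 62: h=10, 1 probes -> slot 11
Insert 55: h=3 -> slot 3
Insert 5: h=5 -> slot 5
Insert 18: h=5, 1 probes -> slot 6
Insert 53: h=1 -> slot 1
Insert 95: h=4 -> slot 4

Table: [None, 53, None, 55, 95, 5, 18, None, None, None, 49, 62, None]


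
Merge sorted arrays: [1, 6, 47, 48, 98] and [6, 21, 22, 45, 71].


Take 1 from A
Take 6 from A
Take 6 from B
Take 21 from B
Take 22 from B
Take 45 from B
Take 47 from A
Take 48 from A
Take 71 from B

Merged: [1, 6, 6, 21, 22, 45, 47, 48, 71, 98]


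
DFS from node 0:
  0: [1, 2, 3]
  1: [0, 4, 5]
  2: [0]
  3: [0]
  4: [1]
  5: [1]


Visit 0, push [3, 2, 1]
Visit 1, push [5, 4]
Visit 4, push []
Visit 5, push []
Visit 2, push []
Visit 3, push []

DFS order: [0, 1, 4, 5, 2, 3]


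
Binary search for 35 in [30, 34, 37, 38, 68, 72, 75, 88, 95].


Step 1: lo=0, hi=8, mid=4, val=68
Step 2: lo=0, hi=3, mid=1, val=34
Step 3: lo=2, hi=3, mid=2, val=37

Not found


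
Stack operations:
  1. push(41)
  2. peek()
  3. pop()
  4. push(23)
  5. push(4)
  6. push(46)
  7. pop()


push(41) -> [41]
peek()->41
pop()->41, []
push(23) -> [23]
push(4) -> [23, 4]
push(46) -> [23, 4, 46]
pop()->46, [23, 4]

Final stack: [23, 4]


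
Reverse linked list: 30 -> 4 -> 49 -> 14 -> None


Step 1: curr=30, set curr.next=prev(None) | reversed so far: 30
Step 2: curr=4, set curr.next=prev(30) | reversed so far: 4 -> 30
Step 3: curr=49, set curr.next=prev(4) | reversed so far: 49 -> 4 -> 30
Step 4: curr=14, set curr.next=prev(49) | reversed so far: 14 -> 49 -> 4 -> 30

14 -> 49 -> 4 -> 30 -> None


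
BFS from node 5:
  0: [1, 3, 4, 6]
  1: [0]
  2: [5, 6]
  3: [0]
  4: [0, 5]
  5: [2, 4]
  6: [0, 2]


Visit 5, enqueue [2, 4]
Visit 2, enqueue [6]
Visit 4, enqueue [0]
Visit 6, enqueue []
Visit 0, enqueue [1, 3]
Visit 1, enqueue []
Visit 3, enqueue []

BFS order: [5, 2, 4, 6, 0, 1, 3]


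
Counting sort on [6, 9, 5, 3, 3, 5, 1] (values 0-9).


Input: [6, 9, 5, 3, 3, 5, 1]
Counts: [0, 1, 0, 2, 0, 2, 1, 0, 0, 1]

Sorted: [1, 3, 3, 5, 5, 6, 9]


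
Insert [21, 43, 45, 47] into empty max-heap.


Insert 21: [21]
Insert 43: [43, 21]
Insert 45: [45, 21, 43]
Insert 47: [47, 45, 43, 21]

Final heap: [47, 45, 43, 21]


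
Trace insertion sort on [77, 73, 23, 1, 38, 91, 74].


Initial: [77, 73, 23, 1, 38, 91, 74]
Insert 73: [73, 77, 23, 1, 38, 91, 74]
Insert 23: [23, 73, 77, 1, 38, 91, 74]
Insert 1: [1, 23, 73, 77, 38, 91, 74]
Insert 38: [1, 23, 38, 73, 77, 91, 74]
Insert 91: [1, 23, 38, 73, 77, 91, 74]
Insert 74: [1, 23, 38, 73, 74, 77, 91]

Sorted: [1, 23, 38, 73, 74, 77, 91]


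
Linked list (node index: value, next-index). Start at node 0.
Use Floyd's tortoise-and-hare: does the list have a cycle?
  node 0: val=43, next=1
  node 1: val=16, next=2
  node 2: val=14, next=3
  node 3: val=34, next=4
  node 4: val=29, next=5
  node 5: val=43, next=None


Floyd's tortoise (slow, +1) and hare (fast, +2):
  init: slow=0, fast=0
  step 1: slow=1, fast=2
  step 2: slow=2, fast=4
  step 3: fast 4->5->None, no cycle

Cycle: no


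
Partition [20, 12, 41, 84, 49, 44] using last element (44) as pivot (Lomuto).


Pivot: 44
  20 <= 44: advance i (no swap)
  12 <= 44: advance i (no swap)
  41 <= 44: advance i (no swap)
Place pivot at 3: [20, 12, 41, 44, 49, 84]

Partitioned: [20, 12, 41, 44, 49, 84]


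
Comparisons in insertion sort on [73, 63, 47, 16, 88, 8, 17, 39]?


Algorithm: insertion sort
Input: [73, 63, 47, 16, 88, 8, 17, 39]
Sorted: [8, 16, 17, 39, 47, 63, 73, 88]

22


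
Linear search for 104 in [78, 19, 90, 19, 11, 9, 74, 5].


i=0: 78!=104
i=1: 19!=104
i=2: 90!=104
i=3: 19!=104
i=4: 11!=104
i=5: 9!=104
i=6: 74!=104
i=7: 5!=104

Not found, 8 comps


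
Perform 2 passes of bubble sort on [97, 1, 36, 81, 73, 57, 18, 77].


Initial: [97, 1, 36, 81, 73, 57, 18, 77]
Pass 1: [1, 36, 81, 73, 57, 18, 77, 97] (7 swaps)
Pass 2: [1, 36, 73, 57, 18, 77, 81, 97] (4 swaps)

After 2 passes: [1, 36, 73, 57, 18, 77, 81, 97]


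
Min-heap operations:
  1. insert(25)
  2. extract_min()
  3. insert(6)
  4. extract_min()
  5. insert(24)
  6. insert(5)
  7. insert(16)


insert(25) -> [25]
extract_min()->25, []
insert(6) -> [6]
extract_min()->6, []
insert(24) -> [24]
insert(5) -> [5, 24]
insert(16) -> [5, 24, 16]

Final heap: [5, 24, 16]


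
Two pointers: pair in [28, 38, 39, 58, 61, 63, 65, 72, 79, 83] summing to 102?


lo=0(28)+hi=9(83)=111
lo=0(28)+hi=8(79)=107
lo=0(28)+hi=7(72)=100
lo=1(38)+hi=7(72)=110
lo=1(38)+hi=6(65)=103
lo=1(38)+hi=5(63)=101
lo=2(39)+hi=5(63)=102

Yes: 39+63=102


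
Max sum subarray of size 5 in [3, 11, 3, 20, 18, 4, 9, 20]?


[0:5]: 55
[1:6]: 56
[2:7]: 54
[3:8]: 71

Max: 71 at [3:8]


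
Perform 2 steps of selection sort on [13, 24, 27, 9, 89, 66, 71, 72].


Initial: [13, 24, 27, 9, 89, 66, 71, 72]
Step 1: min=9 at 3
  Swap: [9, 24, 27, 13, 89, 66, 71, 72]
Step 2: min=13 at 3
  Swap: [9, 13, 27, 24, 89, 66, 71, 72]

After 2 steps: [9, 13, 27, 24, 89, 66, 71, 72]


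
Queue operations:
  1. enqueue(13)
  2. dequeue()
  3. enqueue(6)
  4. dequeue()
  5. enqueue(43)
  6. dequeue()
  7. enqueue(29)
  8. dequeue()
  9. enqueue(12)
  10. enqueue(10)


enqueue(13) -> [13]
dequeue()->13, []
enqueue(6) -> [6]
dequeue()->6, []
enqueue(43) -> [43]
dequeue()->43, []
enqueue(29) -> [29]
dequeue()->29, []
enqueue(12) -> [12]
enqueue(10) -> [12, 10]

Final queue: [12, 10]


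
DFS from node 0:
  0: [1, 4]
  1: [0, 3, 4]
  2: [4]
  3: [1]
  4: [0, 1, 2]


Visit 0, push [4, 1]
Visit 1, push [4, 3]
Visit 3, push []
Visit 4, push [2]
Visit 2, push []

DFS order: [0, 1, 3, 4, 2]


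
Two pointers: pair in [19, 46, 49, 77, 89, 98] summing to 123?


lo=0(19)+hi=5(98)=117
lo=1(46)+hi=5(98)=144
lo=1(46)+hi=4(89)=135
lo=1(46)+hi=3(77)=123

Yes: 46+77=123


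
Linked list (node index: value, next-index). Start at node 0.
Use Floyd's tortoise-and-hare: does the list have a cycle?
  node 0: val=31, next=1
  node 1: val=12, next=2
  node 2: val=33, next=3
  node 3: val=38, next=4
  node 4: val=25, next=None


Floyd's tortoise (slow, +1) and hare (fast, +2):
  init: slow=0, fast=0
  step 1: slow=1, fast=2
  step 2: slow=2, fast=4
  step 3: fast -> None, no cycle

Cycle: no


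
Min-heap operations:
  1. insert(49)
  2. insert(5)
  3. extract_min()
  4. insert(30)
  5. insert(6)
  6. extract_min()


insert(49) -> [49]
insert(5) -> [5, 49]
extract_min()->5, [49]
insert(30) -> [30, 49]
insert(6) -> [6, 49, 30]
extract_min()->6, [30, 49]

Final heap: [30, 49]


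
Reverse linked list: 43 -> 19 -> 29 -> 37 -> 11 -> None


Step 1: curr=43, set curr.next=prev(None) | reversed so far: 43
Step 2: curr=19, set curr.next=prev(43) | reversed so far: 19 -> 43
Step 3: curr=29, set curr.next=prev(19) | reversed so far: 29 -> 19 -> 43
Step 4: curr=37, set curr.next=prev(29) | reversed so far: 37 -> 29 -> 19 -> 43
Step 5: curr=11, set curr.next=prev(37) | reversed so far: 11 -> 37 -> 29 -> 19 -> 43

11 -> 37 -> 29 -> 19 -> 43 -> None


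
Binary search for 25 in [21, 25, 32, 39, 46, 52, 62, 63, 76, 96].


Step 1: lo=0, hi=9, mid=4, val=46
Step 2: lo=0, hi=3, mid=1, val=25

Found at index 1


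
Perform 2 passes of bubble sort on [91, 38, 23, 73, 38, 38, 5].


Initial: [91, 38, 23, 73, 38, 38, 5]
Pass 1: [38, 23, 73, 38, 38, 5, 91] (6 swaps)
Pass 2: [23, 38, 38, 38, 5, 73, 91] (4 swaps)

After 2 passes: [23, 38, 38, 38, 5, 73, 91]


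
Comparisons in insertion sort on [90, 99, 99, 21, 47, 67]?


Algorithm: insertion sort
Input: [90, 99, 99, 21, 47, 67]
Sorted: [21, 47, 67, 90, 99, 99]

13


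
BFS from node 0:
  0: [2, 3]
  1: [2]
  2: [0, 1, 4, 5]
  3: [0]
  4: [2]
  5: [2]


Visit 0, enqueue [2, 3]
Visit 2, enqueue [1, 4, 5]
Visit 3, enqueue []
Visit 1, enqueue []
Visit 4, enqueue []
Visit 5, enqueue []

BFS order: [0, 2, 3, 1, 4, 5]


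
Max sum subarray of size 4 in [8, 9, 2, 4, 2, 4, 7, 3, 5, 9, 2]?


[0:4]: 23
[1:5]: 17
[2:6]: 12
[3:7]: 17
[4:8]: 16
[5:9]: 19
[6:10]: 24
[7:11]: 19

Max: 24 at [6:10]


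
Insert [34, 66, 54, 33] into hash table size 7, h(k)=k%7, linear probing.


Insert 34: h=6 -> slot 6
Insert 66: h=3 -> slot 3
Insert 54: h=5 -> slot 5
Insert 33: h=5, 2 probes -> slot 0

Table: [33, None, None, 66, None, 54, 34]


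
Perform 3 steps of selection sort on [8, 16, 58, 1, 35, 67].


Initial: [8, 16, 58, 1, 35, 67]
Step 1: min=1 at 3
  Swap: [1, 16, 58, 8, 35, 67]
Step 2: min=8 at 3
  Swap: [1, 8, 58, 16, 35, 67]
Step 3: min=16 at 3
  Swap: [1, 8, 16, 58, 35, 67]

After 3 steps: [1, 8, 16, 58, 35, 67]


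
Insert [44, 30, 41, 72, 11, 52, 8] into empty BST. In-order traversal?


Insert 44: root
Insert 30: L from 44
Insert 41: L from 44 -> R from 30
Insert 72: R from 44
Insert 11: L from 44 -> L from 30
Insert 52: R from 44 -> L from 72
Insert 8: L from 44 -> L from 30 -> L from 11

In-order: [8, 11, 30, 41, 44, 52, 72]


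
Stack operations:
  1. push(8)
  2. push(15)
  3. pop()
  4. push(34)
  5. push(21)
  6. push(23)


push(8) -> [8]
push(15) -> [8, 15]
pop()->15, [8]
push(34) -> [8, 34]
push(21) -> [8, 34, 21]
push(23) -> [8, 34, 21, 23]

Final stack: [8, 34, 21, 23]


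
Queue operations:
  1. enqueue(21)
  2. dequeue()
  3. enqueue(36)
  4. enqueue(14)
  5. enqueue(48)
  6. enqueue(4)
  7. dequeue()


enqueue(21) -> [21]
dequeue()->21, []
enqueue(36) -> [36]
enqueue(14) -> [36, 14]
enqueue(48) -> [36, 14, 48]
enqueue(4) -> [36, 14, 48, 4]
dequeue()->36, [14, 48, 4]

Final queue: [14, 48, 4]


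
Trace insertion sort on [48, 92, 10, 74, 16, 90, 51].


Initial: [48, 92, 10, 74, 16, 90, 51]
Insert 92: [48, 92, 10, 74, 16, 90, 51]
Insert 10: [10, 48, 92, 74, 16, 90, 51]
Insert 74: [10, 48, 74, 92, 16, 90, 51]
Insert 16: [10, 16, 48, 74, 92, 90, 51]
Insert 90: [10, 16, 48, 74, 90, 92, 51]
Insert 51: [10, 16, 48, 51, 74, 90, 92]

Sorted: [10, 16, 48, 51, 74, 90, 92]


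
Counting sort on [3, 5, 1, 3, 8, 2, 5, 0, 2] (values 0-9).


Input: [3, 5, 1, 3, 8, 2, 5, 0, 2]
Counts: [1, 1, 2, 2, 0, 2, 0, 0, 1, 0]

Sorted: [0, 1, 2, 2, 3, 3, 5, 5, 8]


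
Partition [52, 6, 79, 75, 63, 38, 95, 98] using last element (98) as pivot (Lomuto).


Pivot: 98
  52 <= 98: advance i (no swap)
  6 <= 98: advance i (no swap)
  79 <= 98: advance i (no swap)
  75 <= 98: advance i (no swap)
  63 <= 98: advance i (no swap)
  38 <= 98: advance i (no swap)
  95 <= 98: advance i (no swap)
Place pivot at 7: [52, 6, 79, 75, 63, 38, 95, 98]

Partitioned: [52, 6, 79, 75, 63, 38, 95, 98]


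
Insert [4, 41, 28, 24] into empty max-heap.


Insert 4: [4]
Insert 41: [41, 4]
Insert 28: [41, 4, 28]
Insert 24: [41, 24, 28, 4]

Final heap: [41, 24, 28, 4]


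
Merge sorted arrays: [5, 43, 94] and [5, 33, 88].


Take 5 from A
Take 5 from B
Take 33 from B
Take 43 from A
Take 88 from B

Merged: [5, 5, 33, 43, 88, 94]


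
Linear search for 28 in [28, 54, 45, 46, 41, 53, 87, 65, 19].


i=0: 28==28 found!

Found at 0, 1 comps


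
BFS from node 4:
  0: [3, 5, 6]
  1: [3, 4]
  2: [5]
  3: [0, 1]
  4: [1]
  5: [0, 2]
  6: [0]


Visit 4, enqueue [1]
Visit 1, enqueue [3]
Visit 3, enqueue [0]
Visit 0, enqueue [5, 6]
Visit 5, enqueue [2]
Visit 6, enqueue []
Visit 2, enqueue []

BFS order: [4, 1, 3, 0, 5, 6, 2]


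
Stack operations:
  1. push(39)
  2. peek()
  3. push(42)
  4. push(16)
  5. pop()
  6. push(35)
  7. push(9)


push(39) -> [39]
peek()->39
push(42) -> [39, 42]
push(16) -> [39, 42, 16]
pop()->16, [39, 42]
push(35) -> [39, 42, 35]
push(9) -> [39, 42, 35, 9]

Final stack: [39, 42, 35, 9]


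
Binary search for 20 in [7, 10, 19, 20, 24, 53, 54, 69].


Step 1: lo=0, hi=7, mid=3, val=20

Found at index 3


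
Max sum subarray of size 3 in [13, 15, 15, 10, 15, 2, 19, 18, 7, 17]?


[0:3]: 43
[1:4]: 40
[2:5]: 40
[3:6]: 27
[4:7]: 36
[5:8]: 39
[6:9]: 44
[7:10]: 42

Max: 44 at [6:9]


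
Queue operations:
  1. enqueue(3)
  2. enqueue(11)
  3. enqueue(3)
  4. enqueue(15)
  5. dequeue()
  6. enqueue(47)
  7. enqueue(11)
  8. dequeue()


enqueue(3) -> [3]
enqueue(11) -> [3, 11]
enqueue(3) -> [3, 11, 3]
enqueue(15) -> [3, 11, 3, 15]
dequeue()->3, [11, 3, 15]
enqueue(47) -> [11, 3, 15, 47]
enqueue(11) -> [11, 3, 15, 47, 11]
dequeue()->11, [3, 15, 47, 11]

Final queue: [3, 15, 47, 11]


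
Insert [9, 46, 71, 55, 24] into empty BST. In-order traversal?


Insert 9: root
Insert 46: R from 9
Insert 71: R from 9 -> R from 46
Insert 55: R from 9 -> R from 46 -> L from 71
Insert 24: R from 9 -> L from 46

In-order: [9, 24, 46, 55, 71]


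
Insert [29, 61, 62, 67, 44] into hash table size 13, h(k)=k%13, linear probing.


Insert 29: h=3 -> slot 3
Insert 61: h=9 -> slot 9
Insert 62: h=10 -> slot 10
Insert 67: h=2 -> slot 2
Insert 44: h=5 -> slot 5

Table: [None, None, 67, 29, None, 44, None, None, None, 61, 62, None, None]


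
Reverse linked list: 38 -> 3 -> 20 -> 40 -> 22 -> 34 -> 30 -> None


Step 1: curr=38, set curr.next=prev(None) | reversed so far: 38
Step 2: curr=3, set curr.next=prev(38) | reversed so far: 3 -> 38
Step 3: curr=20, set curr.next=prev(3) | reversed so far: 20 -> 3 -> 38
Step 4: curr=40, set curr.next=prev(20) | reversed so far: 40 -> 20 -> 3 -> 38
Step 5: curr=22, set curr.next=prev(40) | reversed so far: 22 -> 40 -> 20 -> 3 -> 38
Step 6: curr=34, set curr.next=prev(22) | reversed so far: 34 -> 22 -> 40 -> 20 -> 3 -> 38
Step 7: curr=30, set curr.next=prev(34) | reversed so far: 30 -> 34 -> 22 -> 40 -> 20 -> 3 -> 38

30 -> 34 -> 22 -> 40 -> 20 -> 3 -> 38 -> None


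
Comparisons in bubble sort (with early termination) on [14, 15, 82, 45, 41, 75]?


Algorithm: bubble sort (with early termination)
Input: [14, 15, 82, 45, 41, 75]
Sorted: [14, 15, 41, 45, 75, 82]

12


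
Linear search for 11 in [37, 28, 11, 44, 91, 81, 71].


i=0: 37!=11
i=1: 28!=11
i=2: 11==11 found!

Found at 2, 3 comps


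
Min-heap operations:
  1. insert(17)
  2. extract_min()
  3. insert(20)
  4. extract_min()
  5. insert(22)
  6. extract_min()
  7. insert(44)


insert(17) -> [17]
extract_min()->17, []
insert(20) -> [20]
extract_min()->20, []
insert(22) -> [22]
extract_min()->22, []
insert(44) -> [44]

Final heap: [44]


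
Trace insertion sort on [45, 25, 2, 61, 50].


Initial: [45, 25, 2, 61, 50]
Insert 25: [25, 45, 2, 61, 50]
Insert 2: [2, 25, 45, 61, 50]
Insert 61: [2, 25, 45, 61, 50]
Insert 50: [2, 25, 45, 50, 61]

Sorted: [2, 25, 45, 50, 61]


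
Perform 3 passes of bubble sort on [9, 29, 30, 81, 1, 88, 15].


Initial: [9, 29, 30, 81, 1, 88, 15]
Pass 1: [9, 29, 30, 1, 81, 15, 88] (2 swaps)
Pass 2: [9, 29, 1, 30, 15, 81, 88] (2 swaps)
Pass 3: [9, 1, 29, 15, 30, 81, 88] (2 swaps)

After 3 passes: [9, 1, 29, 15, 30, 81, 88]


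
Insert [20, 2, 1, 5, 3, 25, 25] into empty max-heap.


Insert 20: [20]
Insert 2: [20, 2]
Insert 1: [20, 2, 1]
Insert 5: [20, 5, 1, 2]
Insert 3: [20, 5, 1, 2, 3]
Insert 25: [25, 5, 20, 2, 3, 1]
Insert 25: [25, 5, 25, 2, 3, 1, 20]

Final heap: [25, 5, 25, 2, 3, 1, 20]


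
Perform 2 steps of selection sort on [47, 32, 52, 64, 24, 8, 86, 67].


Initial: [47, 32, 52, 64, 24, 8, 86, 67]
Step 1: min=8 at 5
  Swap: [8, 32, 52, 64, 24, 47, 86, 67]
Step 2: min=24 at 4
  Swap: [8, 24, 52, 64, 32, 47, 86, 67]

After 2 steps: [8, 24, 52, 64, 32, 47, 86, 67]


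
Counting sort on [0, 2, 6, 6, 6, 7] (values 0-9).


Input: [0, 2, 6, 6, 6, 7]
Counts: [1, 0, 1, 0, 0, 0, 3, 1, 0, 0]

Sorted: [0, 2, 6, 6, 6, 7]


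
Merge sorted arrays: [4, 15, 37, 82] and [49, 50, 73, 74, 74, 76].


Take 4 from A
Take 15 from A
Take 37 from A
Take 49 from B
Take 50 from B
Take 73 from B
Take 74 from B
Take 74 from B
Take 76 from B

Merged: [4, 15, 37, 49, 50, 73, 74, 74, 76, 82]


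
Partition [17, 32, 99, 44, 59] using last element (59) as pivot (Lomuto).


Pivot: 59
  17 <= 59: advance i (no swap)
  32 <= 59: advance i (no swap)
  44 <= 59: swap -> [17, 32, 44, 99, 59]
Place pivot at 3: [17, 32, 44, 59, 99]

Partitioned: [17, 32, 44, 59, 99]


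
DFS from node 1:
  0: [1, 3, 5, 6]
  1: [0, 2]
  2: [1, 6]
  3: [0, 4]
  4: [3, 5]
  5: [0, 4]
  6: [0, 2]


Visit 1, push [2, 0]
Visit 0, push [6, 5, 3]
Visit 3, push [4]
Visit 4, push [5]
Visit 5, push []
Visit 6, push [2]
Visit 2, push []

DFS order: [1, 0, 3, 4, 5, 6, 2]
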